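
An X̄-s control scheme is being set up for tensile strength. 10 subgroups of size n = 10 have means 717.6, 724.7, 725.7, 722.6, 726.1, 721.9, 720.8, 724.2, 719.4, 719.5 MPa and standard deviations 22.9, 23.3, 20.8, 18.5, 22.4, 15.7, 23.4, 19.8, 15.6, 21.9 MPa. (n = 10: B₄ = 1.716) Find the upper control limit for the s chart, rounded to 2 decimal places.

s̄ = (22.9 + 23.3 + 20.8 + 18.5 + 22.4 + 15.7 + 23.4 + 19.8 + 15.6 + 21.9) / 10 = 20.4300
UCL_s = B₄·s̄ = 1.716 × 20.4300 = 35.0579

35.06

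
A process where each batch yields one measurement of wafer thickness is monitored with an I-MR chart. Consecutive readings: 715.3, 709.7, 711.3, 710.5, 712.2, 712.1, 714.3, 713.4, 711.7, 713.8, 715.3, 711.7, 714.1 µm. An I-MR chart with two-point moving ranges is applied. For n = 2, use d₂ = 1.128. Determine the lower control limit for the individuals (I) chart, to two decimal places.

707.36

X̄ = (715.3 + 709.7 + 711.3 + 710.5 + 712.2 + 712.1 + 714.3 + 713.4 + 711.7 + 713.8 + 715.3 + 711.7 + 714.1) / 13 = 712.7231
Moving ranges: 5.6, 1.6, 0.8, 1.7, 0.1, 2.2, 0.9, 1.7, 2.1, 1.5, 3.6, 2.4; M̄R̄ = 24.2000 / 12 = 2.0167
LCL = X̄ − 3·M̄R̄/d₂ = 712.7231 − 3 × 2.0167 / 1.128 = 707.3596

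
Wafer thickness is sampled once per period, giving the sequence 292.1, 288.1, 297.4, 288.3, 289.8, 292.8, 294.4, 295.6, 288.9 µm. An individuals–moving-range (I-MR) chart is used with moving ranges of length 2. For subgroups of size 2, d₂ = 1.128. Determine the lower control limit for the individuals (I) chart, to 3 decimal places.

279.832

X̄ = (292.1 + 288.1 + 297.4 + 288.3 + 289.8 + 292.8 + 294.4 + 295.6 + 288.9) / 9 = 291.9333
Moving ranges: 4.0, 9.3, 9.1, 1.5, 3.0, 1.6, 1.2, 6.7; M̄R̄ = 36.4000 / 8 = 4.5500
LCL = X̄ − 3·M̄R̄/d₂ = 291.9333 − 3 × 4.5500 / 1.128 = 279.8323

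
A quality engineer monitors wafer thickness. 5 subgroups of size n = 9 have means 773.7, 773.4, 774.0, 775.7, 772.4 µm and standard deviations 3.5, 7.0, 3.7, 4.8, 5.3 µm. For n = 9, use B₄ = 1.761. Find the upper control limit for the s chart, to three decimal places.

8.558

s̄ = (3.5 + 7.0 + 3.7 + 4.8 + 5.3) / 5 = 4.8600
UCL_s = B₄·s̄ = 1.761 × 4.8600 = 8.5585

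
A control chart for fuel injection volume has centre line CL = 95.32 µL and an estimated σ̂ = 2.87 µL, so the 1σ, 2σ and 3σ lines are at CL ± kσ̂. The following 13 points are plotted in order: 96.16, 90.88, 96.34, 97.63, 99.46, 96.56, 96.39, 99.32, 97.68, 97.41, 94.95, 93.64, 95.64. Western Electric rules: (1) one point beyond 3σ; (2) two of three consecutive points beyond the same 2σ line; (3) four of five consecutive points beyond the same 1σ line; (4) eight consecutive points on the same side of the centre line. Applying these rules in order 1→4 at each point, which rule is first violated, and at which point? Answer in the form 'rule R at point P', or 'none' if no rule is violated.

Zone of each point (C = within 1σ̂, B = 1σ̂–2σ̂, A = 2σ̂–3σ̂, * = beyond 3σ̂; sign = side of CL): 1:+C, 2:-B, 3:+C, 4:+C, 5:+B, 6:+C, 7:+C, 8:+B, 9:+C, 10:+C, 11:-C, 12:-C, 13:+C
Rule 4 (eight consecutive points on the same side of the centre line) is satisfied at point 10.

rule 4 at point 10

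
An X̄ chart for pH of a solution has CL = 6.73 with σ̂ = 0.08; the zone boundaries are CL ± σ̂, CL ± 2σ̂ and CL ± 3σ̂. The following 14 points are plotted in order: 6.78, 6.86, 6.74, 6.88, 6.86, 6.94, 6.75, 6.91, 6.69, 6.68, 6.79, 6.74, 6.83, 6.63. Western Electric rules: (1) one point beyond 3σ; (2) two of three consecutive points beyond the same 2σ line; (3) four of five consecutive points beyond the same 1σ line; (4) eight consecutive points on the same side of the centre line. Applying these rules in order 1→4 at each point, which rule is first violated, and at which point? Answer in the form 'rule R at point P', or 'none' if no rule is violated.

Zone of each point (C = within 1σ̂, B = 1σ̂–2σ̂, A = 2σ̂–3σ̂, * = beyond 3σ̂; sign = side of CL): 1:+C, 2:+B, 3:+C, 4:+B, 5:+B, 6:+A, 7:+C, 8:+A, 9:-C, 10:-C, 11:+C, 12:+C, 13:+B, 14:-B
Rule 3 (four of five consecutive points beyond the same 1σ limit) is satisfied at point 6.

rule 3 at point 6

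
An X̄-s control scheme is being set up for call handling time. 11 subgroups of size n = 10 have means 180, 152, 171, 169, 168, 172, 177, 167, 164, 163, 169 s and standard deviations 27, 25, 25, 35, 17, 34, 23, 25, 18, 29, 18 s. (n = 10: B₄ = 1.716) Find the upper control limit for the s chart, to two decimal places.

s̄ = (27 + 25 + 25 + 35 + 17 + 34 + 23 + 25 + 18 + 29 + 18) / 11 = 25.0909
UCL_s = B₄·s̄ = 1.716 × 25.0909 = 43.0560

43.06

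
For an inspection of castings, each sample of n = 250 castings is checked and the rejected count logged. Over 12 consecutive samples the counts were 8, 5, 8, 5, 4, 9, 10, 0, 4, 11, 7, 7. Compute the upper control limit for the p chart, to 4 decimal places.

p̄ = Σdᵢ / (k·n) = 78 / (12 × 250) = 0.02600
UCL = p̄ + 3·√(p̄(1−p̄)/n) = 0.02600 + 3 × √(0.02600×0.97400/250) = 0.02600 + 3 × 0.01006 = 0.05619

0.0562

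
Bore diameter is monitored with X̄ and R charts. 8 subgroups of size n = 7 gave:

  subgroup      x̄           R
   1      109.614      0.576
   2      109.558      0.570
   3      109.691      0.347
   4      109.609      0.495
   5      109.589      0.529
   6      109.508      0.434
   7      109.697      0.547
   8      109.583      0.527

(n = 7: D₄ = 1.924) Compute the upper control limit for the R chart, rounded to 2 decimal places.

R̄ = (0.576 + 0.570 + 0.347 + 0.495 + 0.529 + 0.434 + 0.547 + 0.527) / 8 = 4.0250 / 8 = 0.5031
UCL_R = D₄·R̄ = 1.924 × 0.5031 = 0.9680

0.97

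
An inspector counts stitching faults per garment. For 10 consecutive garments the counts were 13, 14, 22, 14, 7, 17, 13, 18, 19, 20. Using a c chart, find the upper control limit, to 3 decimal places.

27.587

c̄ = (13 + 14 + 22 + 14 + 7 + 17 + 13 + 18 + 19 + 20) / 10 = 157 / 10 = 15.7000
UCL = c̄ + 3√c̄ = 15.7000 + 3 × √15.7000 = 15.7000 + 3 × 3.9623 = 27.5870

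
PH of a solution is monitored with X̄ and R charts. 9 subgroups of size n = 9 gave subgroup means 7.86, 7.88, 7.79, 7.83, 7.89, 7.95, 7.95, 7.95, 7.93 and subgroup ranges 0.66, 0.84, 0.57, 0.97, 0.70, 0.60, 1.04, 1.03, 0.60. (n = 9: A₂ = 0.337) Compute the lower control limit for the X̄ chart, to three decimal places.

7.630

X̄̄ = (7.86 + 7.88 + 7.79 + 7.83 + 7.89 + 7.95 + 7.95 + 7.95 + 7.93) / 9 = 71.0300 / 9 = 7.8922
R̄ = (0.66 + 0.84 + 0.57 + 0.97 + 0.70 + 0.60 + 1.04 + 1.03 + 0.60) / 9 = 7.0100 / 9 = 0.7789
LCL = X̄̄ − A₂·R̄ = 7.8922 − 0.337 × 0.7789 = 7.6297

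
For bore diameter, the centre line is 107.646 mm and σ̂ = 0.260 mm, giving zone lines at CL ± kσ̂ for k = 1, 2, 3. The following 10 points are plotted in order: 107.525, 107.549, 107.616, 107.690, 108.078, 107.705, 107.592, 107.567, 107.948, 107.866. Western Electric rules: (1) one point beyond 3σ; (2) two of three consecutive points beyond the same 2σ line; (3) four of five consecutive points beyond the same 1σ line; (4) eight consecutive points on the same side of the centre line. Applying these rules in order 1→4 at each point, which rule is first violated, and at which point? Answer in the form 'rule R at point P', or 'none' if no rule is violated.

Zone of each point (C = within 1σ̂, B = 1σ̂–2σ̂, A = 2σ̂–3σ̂, * = beyond 3σ̂; sign = side of CL): 1:-C, 2:-C, 3:-C, 4:+C, 5:+B, 6:+C, 7:-C, 8:-C, 9:+B, 10:+C
No rule fires across all 10 points.

none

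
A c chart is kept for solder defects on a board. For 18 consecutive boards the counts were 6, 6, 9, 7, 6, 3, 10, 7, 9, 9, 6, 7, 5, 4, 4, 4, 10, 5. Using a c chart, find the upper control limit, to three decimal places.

14.149

c̄ = (6 + 6 + 9 + 7 + 6 + 3 + 10 + 7 + 9 + 9 + 6 + 7 + 5 + 4 + 4 + 4 + 10 + 5) / 18 = 117 / 18 = 6.5000
UCL = c̄ + 3√c̄ = 6.5000 + 3 × √6.5000 = 6.5000 + 3 × 2.5495 = 14.1485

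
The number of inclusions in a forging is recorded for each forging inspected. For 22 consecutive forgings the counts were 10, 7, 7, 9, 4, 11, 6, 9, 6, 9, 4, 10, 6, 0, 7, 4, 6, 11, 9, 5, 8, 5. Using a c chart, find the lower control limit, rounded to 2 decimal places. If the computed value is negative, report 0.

0.00

c̄ = (10 + 7 + 7 + 9 + 4 + 11 + 6 + 9 + 6 + 9 + 4 + 10 + 6 + 0 + 7 + 4 + 6 + 11 + 9 + 5 + 8 + 5) / 22 = 153 / 22 = 6.9545
LCL = c̄ − 3√c̄ = 6.9545 − 3 × 2.6371 = -0.9569 → 0 (cannot be negative)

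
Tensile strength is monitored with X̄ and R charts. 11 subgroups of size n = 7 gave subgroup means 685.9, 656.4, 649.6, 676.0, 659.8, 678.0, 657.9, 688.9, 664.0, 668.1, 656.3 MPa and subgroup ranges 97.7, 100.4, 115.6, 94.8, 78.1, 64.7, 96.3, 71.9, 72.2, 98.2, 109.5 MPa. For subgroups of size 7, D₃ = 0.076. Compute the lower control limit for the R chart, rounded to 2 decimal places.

6.90

R̄ = (97.7 + 100.4 + 115.6 + 94.8 + 78.1 + 64.7 + 96.3 + 71.9 + 72.2 + 98.2 + 109.5) / 11 = 999.4000 / 11 = 90.8545
LCL_R = D₃·R̄ = 0.076 × 90.8545 = 6.9049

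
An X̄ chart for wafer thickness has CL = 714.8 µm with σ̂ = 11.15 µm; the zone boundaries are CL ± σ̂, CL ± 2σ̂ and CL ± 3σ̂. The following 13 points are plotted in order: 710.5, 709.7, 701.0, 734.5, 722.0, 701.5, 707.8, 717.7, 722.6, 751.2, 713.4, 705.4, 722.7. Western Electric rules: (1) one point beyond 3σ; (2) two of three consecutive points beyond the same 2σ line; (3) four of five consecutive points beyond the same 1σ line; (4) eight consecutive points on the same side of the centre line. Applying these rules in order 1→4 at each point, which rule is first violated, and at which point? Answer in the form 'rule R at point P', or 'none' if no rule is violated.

rule 1 at point 10

Zone of each point (C = within 1σ̂, B = 1σ̂–2σ̂, A = 2σ̂–3σ̂, * = beyond 3σ̂; sign = side of CL): 1:-C, 2:-C, 3:-B, 4:+B, 5:+C, 6:-B, 7:-C, 8:+C, 9:+C, 10:+*, 11:-C, 12:-C, 13:+C
Rule 1 (one point beyond the 3σ limits) is satisfied at point 10.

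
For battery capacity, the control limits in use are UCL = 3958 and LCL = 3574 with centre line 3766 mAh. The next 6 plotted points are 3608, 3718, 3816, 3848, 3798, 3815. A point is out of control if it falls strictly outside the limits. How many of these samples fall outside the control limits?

All 6 points lie within [3574, 3958].

0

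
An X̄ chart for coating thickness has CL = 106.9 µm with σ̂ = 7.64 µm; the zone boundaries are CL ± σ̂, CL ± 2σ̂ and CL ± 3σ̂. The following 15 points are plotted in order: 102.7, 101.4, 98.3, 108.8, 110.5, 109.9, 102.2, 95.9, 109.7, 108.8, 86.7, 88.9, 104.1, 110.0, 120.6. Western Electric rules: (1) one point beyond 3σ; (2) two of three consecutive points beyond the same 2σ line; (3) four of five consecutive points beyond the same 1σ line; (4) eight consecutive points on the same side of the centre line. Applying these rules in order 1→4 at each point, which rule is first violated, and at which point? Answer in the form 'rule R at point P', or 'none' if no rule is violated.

rule 2 at point 12

Zone of each point (C = within 1σ̂, B = 1σ̂–2σ̂, A = 2σ̂–3σ̂, * = beyond 3σ̂; sign = side of CL): 1:-C, 2:-C, 3:-B, 4:+C, 5:+C, 6:+C, 7:-C, 8:-B, 9:+C, 10:+C, 11:-A, 12:-A, 13:-C, 14:+C, 15:+B
Rule 2 (two of three consecutive points beyond the same 2σ limit) is satisfied at point 12.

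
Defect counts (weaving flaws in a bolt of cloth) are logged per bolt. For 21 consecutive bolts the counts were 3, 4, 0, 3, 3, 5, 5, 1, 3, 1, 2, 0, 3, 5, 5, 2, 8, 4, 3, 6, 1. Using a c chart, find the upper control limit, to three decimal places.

c̄ = (3 + 4 + 0 + 3 + 3 + 5 + 5 + 1 + 3 + 1 + 2 + 0 + 3 + 5 + 5 + 2 + 8 + 4 + 3 + 6 + 1) / 21 = 67 / 21 = 3.1905
UCL = c̄ + 3√c̄ = 3.1905 + 3 × √3.1905 = 3.1905 + 3 × 1.7862 = 8.5490

8.549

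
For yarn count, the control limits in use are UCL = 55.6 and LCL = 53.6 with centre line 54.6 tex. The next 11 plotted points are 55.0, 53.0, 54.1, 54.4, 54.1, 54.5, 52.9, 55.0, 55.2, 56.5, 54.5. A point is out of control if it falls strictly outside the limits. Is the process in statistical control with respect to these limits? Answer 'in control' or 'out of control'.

out of control

Compare each point to [53.6, 55.6]: sample 2 = 53.0 < LCL; sample 7 = 52.9 < LCL; sample 10 = 56.5 > UCL.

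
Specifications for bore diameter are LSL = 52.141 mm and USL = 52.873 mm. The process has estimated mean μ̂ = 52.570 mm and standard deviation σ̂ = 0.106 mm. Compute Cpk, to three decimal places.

0.953

Cpu = (USL − μ̂) / (3σ̂) = (52.873 − 52.570) / (3 × 0.106) = 0.9528; Cpl = (μ̂ − LSL) / (3σ̂) = (52.570 − 52.141) / (3 × 0.106) = 1.3491; Cpk = min(Cpu, Cpl) = 0.9528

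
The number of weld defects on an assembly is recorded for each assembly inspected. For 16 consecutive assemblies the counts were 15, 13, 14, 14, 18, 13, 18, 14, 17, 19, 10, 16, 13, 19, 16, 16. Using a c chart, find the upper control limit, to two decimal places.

c̄ = (15 + 13 + 14 + 14 + 18 + 13 + 18 + 14 + 17 + 19 + 10 + 16 + 13 + 19 + 16 + 16) / 16 = 245 / 16 = 15.3125
UCL = c̄ + 3√c̄ = 15.3125 + 3 × √15.3125 = 15.3125 + 3 × 3.9131 = 27.0519

27.05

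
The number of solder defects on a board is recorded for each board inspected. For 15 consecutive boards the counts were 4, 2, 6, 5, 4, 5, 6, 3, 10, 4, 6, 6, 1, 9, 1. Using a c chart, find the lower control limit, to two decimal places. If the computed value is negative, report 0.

0.00

c̄ = (4 + 2 + 6 + 5 + 4 + 5 + 6 + 3 + 10 + 4 + 6 + 6 + 1 + 9 + 1) / 15 = 72 / 15 = 4.8000
LCL = c̄ − 3√c̄ = 4.8000 − 3 × 2.1909 = -1.7727 → 0 (cannot be negative)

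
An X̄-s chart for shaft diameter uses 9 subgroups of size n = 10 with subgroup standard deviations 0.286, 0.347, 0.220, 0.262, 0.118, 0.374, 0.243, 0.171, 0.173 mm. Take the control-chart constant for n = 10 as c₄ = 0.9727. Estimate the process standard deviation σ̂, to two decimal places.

0.25

s̄ = (0.286 + 0.347 + 0.220 + 0.262 + 0.118 + 0.374 + 0.243 + 0.171 + 0.173) / 9 = 0.2438
σ̂ = s̄ / c₄ = 0.2438 / 0.9727 = 0.2506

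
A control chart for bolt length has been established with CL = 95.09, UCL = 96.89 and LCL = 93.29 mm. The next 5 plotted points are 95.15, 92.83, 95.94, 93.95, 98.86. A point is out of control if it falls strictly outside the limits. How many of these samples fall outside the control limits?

2

Compare each point to [93.29, 96.89]: sample 2 = 92.83 < LCL; sample 5 = 98.86 > UCL.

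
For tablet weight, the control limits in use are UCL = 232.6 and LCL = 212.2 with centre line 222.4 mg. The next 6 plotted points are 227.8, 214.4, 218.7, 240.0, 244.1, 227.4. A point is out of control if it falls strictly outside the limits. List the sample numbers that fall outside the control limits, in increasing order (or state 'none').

Compare each point to [212.2, 232.6]: sample 4 = 240.0 > UCL; sample 5 = 244.1 > UCL.

4, 5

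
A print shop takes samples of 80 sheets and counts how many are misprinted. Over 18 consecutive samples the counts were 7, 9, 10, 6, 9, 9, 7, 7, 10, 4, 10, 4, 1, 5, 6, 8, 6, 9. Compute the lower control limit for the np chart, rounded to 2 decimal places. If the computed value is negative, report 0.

0.00

p̄ = Σdᵢ / (k·n) = 127 / (18 × 80) = 0.08819
LCL = np̄ − 3·√(np̄(1−p̄)) = 7.0556 − 3 × 2.5364 = -0.5536 → 0 (negative, so LCL = 0)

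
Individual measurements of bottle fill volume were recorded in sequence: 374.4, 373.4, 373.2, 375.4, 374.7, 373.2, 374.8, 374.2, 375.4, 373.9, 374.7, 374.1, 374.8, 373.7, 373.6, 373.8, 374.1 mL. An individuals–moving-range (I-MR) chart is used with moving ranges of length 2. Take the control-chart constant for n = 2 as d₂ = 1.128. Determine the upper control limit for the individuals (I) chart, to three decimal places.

X̄ = (374.4 + 373.4 + 373.2 + 375.4 + 374.7 + 373.2 + 374.8 + 374.2 + 375.4 + 373.9 + 374.7 + 374.1 + 374.8 + 373.7 + 373.6 + 373.8 + 374.1) / 17 = 374.2000
Moving ranges: 1.0, 0.2, 2.2, 0.7, 1.5, 1.6, 0.6, 1.2, 1.5, 0.8, 0.6, 0.7, 1.1, 0.1, 0.2, 0.3; M̄R̄ = 14.3000 / 16 = 0.8938
UCL = X̄ + 3·M̄R̄/d₂ = 374.2000 + 3 × 0.8938 / 1.128 = 376.5770

376.577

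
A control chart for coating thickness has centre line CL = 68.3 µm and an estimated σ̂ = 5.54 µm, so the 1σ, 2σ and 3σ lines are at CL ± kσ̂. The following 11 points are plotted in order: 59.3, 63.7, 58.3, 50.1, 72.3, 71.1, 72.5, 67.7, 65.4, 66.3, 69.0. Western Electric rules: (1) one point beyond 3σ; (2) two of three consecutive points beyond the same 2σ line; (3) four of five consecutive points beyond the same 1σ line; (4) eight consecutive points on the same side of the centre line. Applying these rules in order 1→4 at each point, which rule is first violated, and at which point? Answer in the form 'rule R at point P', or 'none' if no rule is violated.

rule 1 at point 4

Zone of each point (C = within 1σ̂, B = 1σ̂–2σ̂, A = 2σ̂–3σ̂, * = beyond 3σ̂; sign = side of CL): 1:-B, 2:-C, 3:-B, 4:-*, 5:+C, 6:+C, 7:+C, 8:-C, 9:-C, 10:-C, 11:+C
Rule 1 (one point beyond the 3σ limits) is satisfied at point 4.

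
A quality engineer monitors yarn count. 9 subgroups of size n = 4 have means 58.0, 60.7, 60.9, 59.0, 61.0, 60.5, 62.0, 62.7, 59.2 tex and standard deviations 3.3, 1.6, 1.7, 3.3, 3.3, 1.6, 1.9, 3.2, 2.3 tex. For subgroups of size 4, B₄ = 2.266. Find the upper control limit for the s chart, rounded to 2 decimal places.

s̄ = (3.3 + 1.6 + 1.7 + 3.3 + 3.3 + 1.6 + 1.9 + 3.2 + 2.3) / 9 = 2.4667
UCL_s = B₄·s̄ = 2.266 × 2.4667 = 5.5895

5.59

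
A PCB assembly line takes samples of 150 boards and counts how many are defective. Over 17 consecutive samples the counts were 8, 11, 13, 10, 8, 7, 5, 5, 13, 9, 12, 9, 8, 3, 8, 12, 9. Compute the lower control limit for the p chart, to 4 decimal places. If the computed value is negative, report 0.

0.0012

p̄ = Σdᵢ / (k·n) = 150 / (17 × 150) = 0.05882
LCL = p̄ − 3·√(p̄(1−p̄)/n) = 0.05882 − 3 × 0.01921 = 0.00119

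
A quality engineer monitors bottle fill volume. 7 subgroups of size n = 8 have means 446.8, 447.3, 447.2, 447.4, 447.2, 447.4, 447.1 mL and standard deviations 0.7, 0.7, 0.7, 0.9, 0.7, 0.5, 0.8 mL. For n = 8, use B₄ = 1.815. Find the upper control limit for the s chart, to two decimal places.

1.30

s̄ = (0.7 + 0.7 + 0.7 + 0.9 + 0.7 + 0.5 + 0.8) / 7 = 0.7143
UCL_s = B₄·s̄ = 1.815 × 0.7143 = 1.2964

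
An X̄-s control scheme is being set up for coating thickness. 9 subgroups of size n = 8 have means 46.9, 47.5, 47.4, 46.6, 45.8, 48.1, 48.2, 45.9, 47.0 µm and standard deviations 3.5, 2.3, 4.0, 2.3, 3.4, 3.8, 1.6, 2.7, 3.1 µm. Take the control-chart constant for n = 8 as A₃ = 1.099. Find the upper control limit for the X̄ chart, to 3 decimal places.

X̄̄ = (46.9 + 47.5 + 47.4 + 46.6 + 45.8 + 48.1 + 48.2 + 45.9 + 47.0) / 9 = 47.0444
s̄ = (3.5 + 2.3 + 4.0 + 2.3 + 3.4 + 3.8 + 1.6 + 2.7 + 3.1) / 9 = 2.9667
UCL = X̄̄ + A₃·s̄ = 47.0444 + 1.099 × 2.9667 = 50.3048

50.305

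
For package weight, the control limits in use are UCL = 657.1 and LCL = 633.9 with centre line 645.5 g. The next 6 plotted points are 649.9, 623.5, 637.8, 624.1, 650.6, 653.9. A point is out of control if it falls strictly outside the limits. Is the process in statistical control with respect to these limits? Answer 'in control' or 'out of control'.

Compare each point to [633.9, 657.1]: sample 2 = 623.5 < LCL; sample 4 = 624.1 < LCL.

out of control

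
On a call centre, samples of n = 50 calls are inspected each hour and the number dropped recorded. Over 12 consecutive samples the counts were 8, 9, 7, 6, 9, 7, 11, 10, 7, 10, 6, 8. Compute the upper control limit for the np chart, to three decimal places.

16.009

p̄ = Σdᵢ / (k·n) = 98 / (12 × 50) = 0.16333
UCL = np̄ + 3·√(np̄(1−p̄)) = 8.1667 + 3 × √(8.1667×0.83667) = 8.1667 + 3 × 2.6140 = 16.0085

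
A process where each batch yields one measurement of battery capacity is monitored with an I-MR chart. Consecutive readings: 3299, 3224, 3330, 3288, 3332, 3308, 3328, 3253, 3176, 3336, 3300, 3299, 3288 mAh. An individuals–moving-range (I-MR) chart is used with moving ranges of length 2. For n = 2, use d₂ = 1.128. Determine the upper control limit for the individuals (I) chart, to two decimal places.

X̄ = (3299 + 3224 + 3330 + 3288 + 3332 + 3308 + 3328 + 3253 + 3176 + 3336 + 3300 + 3299 + 3288) / 13 = 3289.3077
Moving ranges: 75, 106, 42, 44, 24, 20, 75, 77, 160, 36, 1, 11; M̄R̄ = 671.0000 / 12 = 55.9167
UCL = X̄ + 3·M̄R̄/d₂ = 3289.3077 + 3 × 55.9167 / 1.128 = 3438.0222

3438.02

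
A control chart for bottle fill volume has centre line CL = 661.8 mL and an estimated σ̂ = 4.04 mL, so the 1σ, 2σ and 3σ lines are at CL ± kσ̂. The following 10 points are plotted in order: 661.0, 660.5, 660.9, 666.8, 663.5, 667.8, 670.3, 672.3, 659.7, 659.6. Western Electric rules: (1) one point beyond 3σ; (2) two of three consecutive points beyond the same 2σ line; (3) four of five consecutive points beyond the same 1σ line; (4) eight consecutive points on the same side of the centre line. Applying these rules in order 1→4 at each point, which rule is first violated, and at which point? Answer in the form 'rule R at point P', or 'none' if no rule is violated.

Zone of each point (C = within 1σ̂, B = 1σ̂–2σ̂, A = 2σ̂–3σ̂, * = beyond 3σ̂; sign = side of CL): 1:-C, 2:-C, 3:-C, 4:+B, 5:+C, 6:+B, 7:+A, 8:+A, 9:-C, 10:-C
Rule 2 (two of three consecutive points beyond the same 2σ limit) is satisfied at point 8.

rule 2 at point 8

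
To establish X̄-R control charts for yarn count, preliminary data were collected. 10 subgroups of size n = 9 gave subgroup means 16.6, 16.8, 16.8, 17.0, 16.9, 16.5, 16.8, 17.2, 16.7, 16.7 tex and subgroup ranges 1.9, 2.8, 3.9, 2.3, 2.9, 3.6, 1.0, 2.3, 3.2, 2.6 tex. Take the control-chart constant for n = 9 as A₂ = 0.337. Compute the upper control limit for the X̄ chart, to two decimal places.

X̄̄ = (16.6 + 16.8 + 16.8 + 17.0 + 16.9 + 16.5 + 16.8 + 17.2 + 16.7 + 16.7) / 10 = 168.0000 / 10 = 16.8000
R̄ = (1.9 + 2.8 + 3.9 + 2.3 + 2.9 + 3.6 + 1.0 + 2.3 + 3.2 + 2.6) / 10 = 26.5000 / 10 = 2.6500
UCL = X̄̄ + A₂·R̄ = 16.8000 + 0.337 × 2.6500 = 17.6930

17.69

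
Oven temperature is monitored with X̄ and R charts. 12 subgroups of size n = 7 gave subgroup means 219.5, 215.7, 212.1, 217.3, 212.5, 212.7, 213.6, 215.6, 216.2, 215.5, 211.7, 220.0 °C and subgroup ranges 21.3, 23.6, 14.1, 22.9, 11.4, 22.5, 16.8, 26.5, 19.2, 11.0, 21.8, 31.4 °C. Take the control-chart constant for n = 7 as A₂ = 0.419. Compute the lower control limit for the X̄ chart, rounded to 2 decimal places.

X̄̄ = (219.5 + 215.7 + 212.1 + 217.3 + 212.5 + 212.7 + 213.6 + 215.6 + 216.2 + 215.5 + 211.7 + 220.0) / 12 = 2582.4000 / 12 = 215.2000
R̄ = (21.3 + 23.6 + 14.1 + 22.9 + 11.4 + 22.5 + 16.8 + 26.5 + 19.2 + 11.0 + 21.8 + 31.4) / 12 = 242.5000 / 12 = 20.2083
LCL = X̄̄ − A₂·R̄ = 215.2000 − 0.419 × 20.2083 = 206.7327

206.73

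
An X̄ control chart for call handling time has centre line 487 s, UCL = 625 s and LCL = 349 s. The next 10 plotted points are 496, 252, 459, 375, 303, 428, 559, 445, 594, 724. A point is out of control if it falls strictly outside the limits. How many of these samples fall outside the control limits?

Compare each point to [349, 625]: sample 2 = 252 < LCL; sample 5 = 303 < LCL; sample 10 = 724 > UCL.

3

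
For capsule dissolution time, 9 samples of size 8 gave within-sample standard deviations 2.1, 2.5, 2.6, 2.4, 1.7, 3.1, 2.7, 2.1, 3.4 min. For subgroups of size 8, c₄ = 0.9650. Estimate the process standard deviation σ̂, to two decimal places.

2.60

s̄ = (2.1 + 2.5 + 2.6 + 2.4 + 1.7 + 3.1 + 2.7 + 2.1 + 3.4) / 9 = 2.5111
σ̂ = s̄ / c₄ = 2.5111 / 0.9650 = 2.6022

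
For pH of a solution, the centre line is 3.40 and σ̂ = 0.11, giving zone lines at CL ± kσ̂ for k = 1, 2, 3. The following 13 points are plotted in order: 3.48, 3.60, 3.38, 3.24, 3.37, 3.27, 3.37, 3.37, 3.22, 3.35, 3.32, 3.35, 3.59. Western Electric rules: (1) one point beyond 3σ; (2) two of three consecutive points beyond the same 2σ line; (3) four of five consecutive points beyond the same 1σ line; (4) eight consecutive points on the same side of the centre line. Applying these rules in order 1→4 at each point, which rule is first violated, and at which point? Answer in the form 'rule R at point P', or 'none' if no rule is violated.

rule 4 at point 10

Zone of each point (C = within 1σ̂, B = 1σ̂–2σ̂, A = 2σ̂–3σ̂, * = beyond 3σ̂; sign = side of CL): 1:+C, 2:+B, 3:-C, 4:-B, 5:-C, 6:-B, 7:-C, 8:-C, 9:-B, 10:-C, 11:-C, 12:-C, 13:+B
Rule 4 (eight consecutive points on the same side of the centre line) is satisfied at point 10.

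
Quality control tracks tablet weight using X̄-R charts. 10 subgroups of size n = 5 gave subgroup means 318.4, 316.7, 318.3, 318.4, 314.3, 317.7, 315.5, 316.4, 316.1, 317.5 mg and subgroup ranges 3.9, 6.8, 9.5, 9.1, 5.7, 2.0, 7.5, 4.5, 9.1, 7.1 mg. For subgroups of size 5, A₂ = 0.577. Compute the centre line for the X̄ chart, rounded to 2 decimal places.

X̄̄ = (318.4 + 316.7 + 318.3 + 318.4 + 314.3 + 317.7 + 315.5 + 316.4 + 316.1 + 317.5) / 10 = 3169.3000 / 10 = 316.9300
CL = X̄̄ = 316.9300

316.93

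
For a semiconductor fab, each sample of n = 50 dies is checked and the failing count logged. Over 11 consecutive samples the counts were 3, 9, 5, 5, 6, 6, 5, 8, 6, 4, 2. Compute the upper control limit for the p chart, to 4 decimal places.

p̄ = Σdᵢ / (k·n) = 59 / (11 × 50) = 0.10727
UCL = p̄ + 3·√(p̄(1−p̄)/n) = 0.10727 + 3 × √(0.10727×0.89273/50) = 0.10727 + 3 × 0.04376 = 0.23857

0.2386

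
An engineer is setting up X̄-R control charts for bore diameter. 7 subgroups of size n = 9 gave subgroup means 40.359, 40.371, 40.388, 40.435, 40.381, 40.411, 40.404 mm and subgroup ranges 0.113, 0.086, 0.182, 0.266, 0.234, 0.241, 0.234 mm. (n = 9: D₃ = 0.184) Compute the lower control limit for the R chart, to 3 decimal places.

0.036

R̄ = (0.113 + 0.086 + 0.182 + 0.266 + 0.234 + 0.241 + 0.234) / 7 = 1.3560 / 7 = 0.1937
LCL_R = D₃·R̄ = 0.184 × 0.1937 = 0.0356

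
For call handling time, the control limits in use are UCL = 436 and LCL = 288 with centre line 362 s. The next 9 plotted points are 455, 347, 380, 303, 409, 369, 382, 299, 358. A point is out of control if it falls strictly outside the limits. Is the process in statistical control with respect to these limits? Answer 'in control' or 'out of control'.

Compare each point to [288, 436]: sample 1 = 455 > UCL.

out of control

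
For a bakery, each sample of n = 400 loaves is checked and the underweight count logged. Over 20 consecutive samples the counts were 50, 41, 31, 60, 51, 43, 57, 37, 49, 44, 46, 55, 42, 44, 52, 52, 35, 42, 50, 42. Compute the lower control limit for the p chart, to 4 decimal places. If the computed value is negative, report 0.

p̄ = Σdᵢ / (k·n) = 923 / (20 × 400) = 0.11538
LCL = p̄ − 3·√(p̄(1−p̄)/n) = 0.11538 − 3 × 0.01597 = 0.06745

0.0675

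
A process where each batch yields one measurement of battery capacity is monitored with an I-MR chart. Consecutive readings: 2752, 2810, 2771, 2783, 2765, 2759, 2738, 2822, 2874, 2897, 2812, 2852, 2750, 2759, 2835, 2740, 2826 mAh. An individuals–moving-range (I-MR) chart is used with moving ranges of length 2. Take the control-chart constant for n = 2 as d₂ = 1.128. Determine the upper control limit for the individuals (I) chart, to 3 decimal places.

2930.741

X̄ = (2752 + 2810 + 2771 + 2783 + 2765 + 2759 + 2738 + 2822 + 2874 + 2897 + 2812 + 2852 + 2750 + 2759 + 2835 + 2740 + 2826) / 17 = 2796.7647
Moving ranges: 58, 39, 12, 18, 6, 21, 84, 52, 23, 85, 40, 102, 9, 76, 95, 86; M̄R̄ = 806.0000 / 16 = 50.3750
UCL = X̄ + 3·M̄R̄/d₂ = 2796.7647 + 3 × 50.3750 / 1.128 = 2930.7408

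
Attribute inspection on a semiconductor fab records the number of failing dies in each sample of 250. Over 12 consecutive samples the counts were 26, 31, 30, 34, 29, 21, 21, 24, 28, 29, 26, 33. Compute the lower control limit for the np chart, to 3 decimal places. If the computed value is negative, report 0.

p̄ = Σdᵢ / (k·n) = 332 / (12 × 250) = 0.11067
LCL = np̄ − 3·√(np̄(1−p̄)) = 27.6667 − 3 × 4.9603 = 12.7857

12.786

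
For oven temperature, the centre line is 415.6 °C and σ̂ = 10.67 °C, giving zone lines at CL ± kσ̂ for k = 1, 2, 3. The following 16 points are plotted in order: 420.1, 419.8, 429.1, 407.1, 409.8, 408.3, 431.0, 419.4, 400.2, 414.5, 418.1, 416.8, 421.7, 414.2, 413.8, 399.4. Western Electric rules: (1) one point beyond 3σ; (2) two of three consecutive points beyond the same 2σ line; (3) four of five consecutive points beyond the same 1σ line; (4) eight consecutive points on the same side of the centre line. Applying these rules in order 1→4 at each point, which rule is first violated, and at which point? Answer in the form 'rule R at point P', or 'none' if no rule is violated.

Zone of each point (C = within 1σ̂, B = 1σ̂–2σ̂, A = 2σ̂–3σ̂, * = beyond 3σ̂; sign = side of CL): 1:+C, 2:+C, 3:+B, 4:-C, 5:-C, 6:-C, 7:+B, 8:+C, 9:-B, 10:-C, 11:+C, 12:+C, 13:+C, 14:-C, 15:-C, 16:-B
No rule fires across all 16 points.

none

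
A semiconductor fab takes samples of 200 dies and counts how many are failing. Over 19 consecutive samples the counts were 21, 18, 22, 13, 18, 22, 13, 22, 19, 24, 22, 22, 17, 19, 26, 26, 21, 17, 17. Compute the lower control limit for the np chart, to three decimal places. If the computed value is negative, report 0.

p̄ = Σdᵢ / (k·n) = 379 / (19 × 200) = 0.09974
LCL = np̄ − 3·√(np̄(1−p̄)) = 19.9474 − 3 × 4.2377 = 7.2343

7.234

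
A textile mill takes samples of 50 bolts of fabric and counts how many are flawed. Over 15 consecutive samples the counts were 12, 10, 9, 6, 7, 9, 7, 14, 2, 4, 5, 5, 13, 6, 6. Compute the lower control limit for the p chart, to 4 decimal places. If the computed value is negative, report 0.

p̄ = Σdᵢ / (k·n) = 115 / (15 × 50) = 0.15333
LCL = p̄ − 3·√(p̄(1−p̄)/n) = 0.15333 − 3 × 0.05096 = 0.00047

0.0005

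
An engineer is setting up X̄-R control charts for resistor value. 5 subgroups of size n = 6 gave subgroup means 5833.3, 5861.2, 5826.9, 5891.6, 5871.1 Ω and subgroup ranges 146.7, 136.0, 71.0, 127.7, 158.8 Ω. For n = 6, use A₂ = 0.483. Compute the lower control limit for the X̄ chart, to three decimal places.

5794.977

X̄̄ = (5833.3 + 5861.2 + 5826.9 + 5891.6 + 5871.1) / 5 = 29284.1000 / 5 = 5856.8200
R̄ = (146.7 + 136.0 + 71.0 + 127.7 + 158.8) / 5 = 640.2000 / 5 = 128.0400
LCL = X̄̄ − A₂·R̄ = 5856.8200 − 0.483 × 128.0400 = 5794.9767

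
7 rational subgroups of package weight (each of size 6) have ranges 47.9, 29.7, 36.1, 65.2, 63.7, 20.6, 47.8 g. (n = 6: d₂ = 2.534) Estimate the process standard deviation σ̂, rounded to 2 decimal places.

17.53

R̄ = (47.9 + 29.7 + 36.1 + 65.2 + 63.7 + 20.6 + 47.8) / 7 = 44.4286
σ̂ = R̄ / d₂ = 44.4286 / 2.534 = 17.5330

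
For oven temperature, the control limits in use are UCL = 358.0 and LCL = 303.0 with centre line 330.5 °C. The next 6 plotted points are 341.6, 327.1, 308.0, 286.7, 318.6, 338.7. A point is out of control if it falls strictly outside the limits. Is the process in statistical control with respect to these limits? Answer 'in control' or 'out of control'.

out of control

Compare each point to [303.0, 358.0]: sample 4 = 286.7 < LCL.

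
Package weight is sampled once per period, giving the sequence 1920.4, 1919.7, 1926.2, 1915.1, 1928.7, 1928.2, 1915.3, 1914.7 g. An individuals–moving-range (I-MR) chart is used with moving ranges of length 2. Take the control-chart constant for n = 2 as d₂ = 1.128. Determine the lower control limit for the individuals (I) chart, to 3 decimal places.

1903.598

X̄ = (1920.4 + 1919.7 + 1926.2 + 1915.1 + 1928.7 + 1928.2 + 1915.3 + 1914.7) / 8 = 1921.0375
Moving ranges: 0.7, 6.5, 11.1, 13.6, 0.5, 12.9, 0.6; M̄R̄ = 45.9000 / 7 = 6.5571
LCL = X̄ − 3·M̄R̄/d₂ = 1921.0375 − 3 × 6.5571 / 1.128 = 1903.5983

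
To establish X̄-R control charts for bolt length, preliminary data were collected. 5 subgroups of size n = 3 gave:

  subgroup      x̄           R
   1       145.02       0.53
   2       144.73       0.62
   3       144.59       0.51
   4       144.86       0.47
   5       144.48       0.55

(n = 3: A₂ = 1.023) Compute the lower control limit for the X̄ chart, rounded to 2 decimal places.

X̄̄ = (145.02 + 144.73 + 144.59 + 144.86 + 144.48) / 5 = 723.6800 / 5 = 144.7360
R̄ = (0.53 + 0.62 + 0.51 + 0.47 + 0.55) / 5 = 2.6800 / 5 = 0.5360
LCL = X̄̄ − A₂·R̄ = 144.7360 − 1.023 × 0.5360 = 144.1877

144.19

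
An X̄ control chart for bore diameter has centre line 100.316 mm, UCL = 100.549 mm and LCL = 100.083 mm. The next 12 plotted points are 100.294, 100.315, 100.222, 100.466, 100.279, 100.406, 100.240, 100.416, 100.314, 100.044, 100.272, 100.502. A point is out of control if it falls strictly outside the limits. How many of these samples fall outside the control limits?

1

Compare each point to [100.083, 100.549]: sample 10 = 100.044 < LCL.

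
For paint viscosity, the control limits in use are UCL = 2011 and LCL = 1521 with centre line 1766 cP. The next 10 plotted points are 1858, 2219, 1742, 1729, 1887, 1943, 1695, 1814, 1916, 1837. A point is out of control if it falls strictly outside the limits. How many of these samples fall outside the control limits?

Compare each point to [1521, 2011]: sample 2 = 2219 > UCL.

1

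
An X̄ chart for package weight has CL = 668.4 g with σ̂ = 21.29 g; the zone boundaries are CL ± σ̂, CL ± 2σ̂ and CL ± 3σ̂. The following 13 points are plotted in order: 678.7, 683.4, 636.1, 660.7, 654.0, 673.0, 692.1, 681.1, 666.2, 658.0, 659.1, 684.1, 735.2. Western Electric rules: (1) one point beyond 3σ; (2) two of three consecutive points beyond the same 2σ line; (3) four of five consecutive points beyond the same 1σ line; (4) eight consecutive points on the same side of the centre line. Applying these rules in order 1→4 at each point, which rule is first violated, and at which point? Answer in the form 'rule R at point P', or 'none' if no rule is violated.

rule 1 at point 13

Zone of each point (C = within 1σ̂, B = 1σ̂–2σ̂, A = 2σ̂–3σ̂, * = beyond 3σ̂; sign = side of CL): 1:+C, 2:+C, 3:-B, 4:-C, 5:-C, 6:+C, 7:+B, 8:+C, 9:-C, 10:-C, 11:-C, 12:+C, 13:+*
Rule 1 (one point beyond the 3σ limits) is satisfied at point 13.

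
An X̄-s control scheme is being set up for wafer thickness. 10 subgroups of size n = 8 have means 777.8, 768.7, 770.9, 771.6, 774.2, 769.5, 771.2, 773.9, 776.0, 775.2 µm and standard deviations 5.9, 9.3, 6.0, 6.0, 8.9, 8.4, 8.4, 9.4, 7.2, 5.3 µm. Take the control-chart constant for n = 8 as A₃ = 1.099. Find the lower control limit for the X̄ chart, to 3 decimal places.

764.679

X̄̄ = (777.8 + 768.7 + 770.9 + 771.6 + 774.2 + 769.5 + 771.2 + 773.9 + 776.0 + 775.2) / 10 = 772.9000
s̄ = (5.9 + 9.3 + 6.0 + 6.0 + 8.9 + 8.4 + 8.4 + 9.4 + 7.2 + 5.3) / 10 = 7.4800
LCL = X̄̄ − A₃·s̄ = 772.9000 − 1.099 × 7.4800 = 764.6795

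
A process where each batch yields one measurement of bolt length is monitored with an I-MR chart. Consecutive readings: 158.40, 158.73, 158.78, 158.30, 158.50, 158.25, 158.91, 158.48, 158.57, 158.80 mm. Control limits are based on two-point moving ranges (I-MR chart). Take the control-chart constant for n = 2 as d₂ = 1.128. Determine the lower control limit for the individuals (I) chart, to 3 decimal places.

157.768

X̄ = (158.40 + 158.73 + 158.78 + 158.30 + 158.50 + 158.25 + 158.91 + 158.48 + 158.57 + 158.80) / 10 = 158.5720
Moving ranges: 0.33, 0.05, 0.48, 0.20, 0.25, 0.66, 0.43, 0.09, 0.23; M̄R̄ = 2.7200 / 9 = 0.3022
LCL = X̄ − 3·M̄R̄/d₂ = 158.5720 − 3 × 0.3022 / 1.128 = 157.7682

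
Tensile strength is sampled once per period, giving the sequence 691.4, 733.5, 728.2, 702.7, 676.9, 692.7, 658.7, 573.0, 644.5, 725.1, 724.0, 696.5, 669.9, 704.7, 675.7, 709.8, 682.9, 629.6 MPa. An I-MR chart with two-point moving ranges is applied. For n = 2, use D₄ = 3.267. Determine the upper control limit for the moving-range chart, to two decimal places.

Moving ranges: 42.1, 5.3, 25.5, 25.8, 15.8, 34.0, 85.7, 71.5, 80.6, 1.1, 27.5, 26.6, 34.8, 29.0, 34.1, 26.9, 53.3; M̄R̄ = 619.6000 / 17 = 36.4471
UCL_MR = D₄·M̄R̄ = 3.267 × 36.4471 = 119.0725

119.07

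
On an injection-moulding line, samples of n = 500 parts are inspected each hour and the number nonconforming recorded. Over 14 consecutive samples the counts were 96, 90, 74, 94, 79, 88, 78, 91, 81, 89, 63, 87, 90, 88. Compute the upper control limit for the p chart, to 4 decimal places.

p̄ = Σdᵢ / (k·n) = 1188 / (14 × 500) = 0.16971
UCL = p̄ + 3·√(p̄(1−p̄)/n) = 0.16971 + 3 × √(0.16971×0.83029/500) = 0.16971 + 3 × 0.01679 = 0.22008

0.2201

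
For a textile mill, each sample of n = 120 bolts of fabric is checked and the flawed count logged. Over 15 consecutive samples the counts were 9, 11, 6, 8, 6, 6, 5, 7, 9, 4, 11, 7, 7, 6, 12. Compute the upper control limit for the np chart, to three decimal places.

15.604

p̄ = Σdᵢ / (k·n) = 114 / (15 × 120) = 0.06333
UCL = np̄ + 3·√(np̄(1−p̄)) = 7.6000 + 3 × √(7.6000×0.93667) = 7.6000 + 3 × 2.6681 = 15.6042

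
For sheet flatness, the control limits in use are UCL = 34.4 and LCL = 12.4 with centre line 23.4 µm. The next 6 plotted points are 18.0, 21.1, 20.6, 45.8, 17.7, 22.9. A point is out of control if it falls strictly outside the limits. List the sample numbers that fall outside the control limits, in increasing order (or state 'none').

4

Compare each point to [12.4, 34.4]: sample 4 = 45.8 > UCL.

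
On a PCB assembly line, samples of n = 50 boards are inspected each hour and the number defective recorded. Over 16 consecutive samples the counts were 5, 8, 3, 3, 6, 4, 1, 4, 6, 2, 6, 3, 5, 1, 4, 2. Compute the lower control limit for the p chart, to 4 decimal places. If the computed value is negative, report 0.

p̄ = Σdᵢ / (k·n) = 63 / (16 × 50) = 0.07875
LCL = p̄ − 3·√(p̄(1−p̄)/n) = 0.07875 − 3 × 0.03809 = -0.03552 → 0 (negative, so LCL = 0)

0.0000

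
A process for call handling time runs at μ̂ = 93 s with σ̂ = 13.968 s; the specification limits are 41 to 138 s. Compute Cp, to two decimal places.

1.16

Cp = (USL − LSL) / (6σ̂) = (138 − 41) / (6 × 13.968) = 97.0000 / 83.8080 = 1.1574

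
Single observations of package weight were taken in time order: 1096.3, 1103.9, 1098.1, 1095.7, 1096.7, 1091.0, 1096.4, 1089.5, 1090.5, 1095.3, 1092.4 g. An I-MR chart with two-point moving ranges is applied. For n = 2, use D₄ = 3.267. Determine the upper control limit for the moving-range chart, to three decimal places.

Moving ranges: 7.6, 5.8, 2.4, 1.0, 5.7, 5.4, 6.9, 1.0, 4.8, 2.9; M̄R̄ = 43.5000 / 10 = 4.3500
UCL_MR = D₄·M̄R̄ = 3.267 × 4.3500 = 14.2114

14.211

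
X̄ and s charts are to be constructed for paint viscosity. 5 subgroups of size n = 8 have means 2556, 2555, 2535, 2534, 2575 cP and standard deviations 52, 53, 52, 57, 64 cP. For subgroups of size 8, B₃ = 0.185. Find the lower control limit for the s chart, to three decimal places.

s̄ = (52 + 53 + 52 + 57 + 64) / 5 = 55.6000
LCL_s = B₃·s̄ = 0.185 × 55.6000 = 10.2860

10.286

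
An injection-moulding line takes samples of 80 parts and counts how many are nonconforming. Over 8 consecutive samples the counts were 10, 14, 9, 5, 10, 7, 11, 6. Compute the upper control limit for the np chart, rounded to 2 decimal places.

17.48

p̄ = Σdᵢ / (k·n) = 72 / (8 × 80) = 0.11250
UCL = np̄ + 3·√(np̄(1−p̄)) = 9.0000 + 3 × √(9.0000×0.88750) = 9.0000 + 3 × 2.8262 = 17.4786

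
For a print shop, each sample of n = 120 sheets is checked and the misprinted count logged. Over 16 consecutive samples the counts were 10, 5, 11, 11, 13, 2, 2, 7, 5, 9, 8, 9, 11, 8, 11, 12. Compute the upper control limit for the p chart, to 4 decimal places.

0.1396

p̄ = Σdᵢ / (k·n) = 134 / (16 × 120) = 0.06979
UCL = p̄ + 3·√(p̄(1−p̄)/n) = 0.06979 + 3 × √(0.06979×0.93021/120) = 0.06979 + 3 × 0.02326 = 0.13957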